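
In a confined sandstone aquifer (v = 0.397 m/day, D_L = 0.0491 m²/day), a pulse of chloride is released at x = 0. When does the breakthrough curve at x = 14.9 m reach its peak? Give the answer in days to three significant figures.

37.2 days

For the 1D instantaneous-source solution, setting ∂C/∂t = 0 at fixed x gives v²t² + 2Dt − x² = 0, so t = (√(D² + v²x²) − D)/v².
√(D² + v²x²) = √(0.0491² + 0.397² × 14.9²) = 5.916; v² = 0.157609.
t = (5.916 − 0.0491)/0.157609 = 37.2 days (vs. the pure-advection estimate x/v = 37.5 d).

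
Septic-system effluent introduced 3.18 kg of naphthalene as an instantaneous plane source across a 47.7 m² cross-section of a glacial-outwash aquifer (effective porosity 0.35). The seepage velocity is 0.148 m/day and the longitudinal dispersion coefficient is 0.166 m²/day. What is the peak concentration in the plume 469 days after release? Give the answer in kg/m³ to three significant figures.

The peak of an instantaneous 1D plume sits at x = vt; there the Gaussian factor is 1 and C_max = M/(n_e·A·√(4πDt)), where n_e·A is the pore area the mass is dissolved in.
√(4πDt) = √(4π × 0.166 × 469) = 31.28 m, so C_max = 3.18/(0.35 × 47.7 × 31.28) = 0.00609 kg/m³.

0.00609 kg/m³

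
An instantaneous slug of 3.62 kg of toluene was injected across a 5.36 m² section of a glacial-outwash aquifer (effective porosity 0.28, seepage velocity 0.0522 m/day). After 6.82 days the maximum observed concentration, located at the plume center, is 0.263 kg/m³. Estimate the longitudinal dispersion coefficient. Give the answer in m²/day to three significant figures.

0.981 m²/day

At the plume center C_max = M/(n_e·A·√(4πDt)), so D = M²/(4πt·(n_e·A·C_max)²).
n_e·A·C_max = 0.28 × 5.36 × 0.263 = 0.3947 kg/m.
D = 3.62²/(4π × 6.82 × 0.3947²) = 0.981 m²/day.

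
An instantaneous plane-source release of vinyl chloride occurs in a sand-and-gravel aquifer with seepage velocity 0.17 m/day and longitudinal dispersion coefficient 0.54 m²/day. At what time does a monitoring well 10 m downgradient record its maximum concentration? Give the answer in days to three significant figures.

For the 1D instantaneous-source solution, setting ∂C/∂t = 0 at fixed x gives v²t² + 2Dt − x² = 0, so t = (√(D² + v²x²) − D)/v².
√(D² + v²x²) = √(0.54² + 0.17² × 10²) = 1.784; v² = 0.0289.
t = (1.784 − 0.54)/0.0289 = 43.0 days (vs. the pure-advection estimate x/v = 58.8 d).

43.0 days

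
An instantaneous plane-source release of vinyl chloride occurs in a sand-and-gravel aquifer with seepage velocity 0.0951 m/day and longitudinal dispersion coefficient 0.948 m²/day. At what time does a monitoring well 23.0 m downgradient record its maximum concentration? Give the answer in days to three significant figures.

For the 1D instantaneous-source solution, setting ∂C/∂t = 0 at fixed x gives v²t² + 2Dt − x² = 0, so t = (√(D² + v²x²) − D)/v².
√(D² + v²x²) = √(0.948² + 0.0951² × 23.0²) = 2.384; v² = 0.00904401.
t = (2.384 − 0.948)/0.00904401 = 159 days (vs. the pure-advection estimate x/v = 242 d).

159 days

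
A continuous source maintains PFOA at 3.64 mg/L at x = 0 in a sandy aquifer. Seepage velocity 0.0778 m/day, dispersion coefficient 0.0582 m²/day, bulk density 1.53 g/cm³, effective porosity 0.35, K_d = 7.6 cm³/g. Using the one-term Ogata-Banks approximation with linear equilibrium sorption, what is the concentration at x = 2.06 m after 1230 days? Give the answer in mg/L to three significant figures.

2.33 mg/L

Retardation factor R = 1 + ρ_b·K_d/n = 1 + 1.53 × 7.6/0.35 = 34.22.
Sorption retards both mechanisms: v_R = v/R = 0.002274 m/day, D_R = D/R = 0.001701 m²/day.
v_R·t = 0.002274 × 1230 = 2.79702 m; 2√(D_R t) = 2.893 m; argument = (2.06 − 2.79702)/2.893 = -0.2548.
C = C₀ × ½·erfc(-0.2548) = 3.64 × 0.6407 = 2.33 mg/L.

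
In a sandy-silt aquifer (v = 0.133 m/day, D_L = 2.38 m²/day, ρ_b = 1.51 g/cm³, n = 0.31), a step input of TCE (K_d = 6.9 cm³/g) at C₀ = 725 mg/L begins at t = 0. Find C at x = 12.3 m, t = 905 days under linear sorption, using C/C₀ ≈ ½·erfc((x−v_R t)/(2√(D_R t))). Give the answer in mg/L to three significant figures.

156 mg/L

Retardation factor R = 1 + ρ_b·K_d/n = 1 + 1.51 × 6.9/0.31 = 34.61.
Sorption retards both mechanisms: v_R = v/R = 0.003843 m/day, D_R = D/R = 0.06877 m²/day.
v_R·t = 0.003843 × 905 = 3.477915 m; 2√(D_R t) = 15.78 m; argument = (12.3 − 3.477915)/15.78 = 0.5591.
C = C₀ × ½·erfc(0.5591) = 725 × 0.2146 = 156 mg/L.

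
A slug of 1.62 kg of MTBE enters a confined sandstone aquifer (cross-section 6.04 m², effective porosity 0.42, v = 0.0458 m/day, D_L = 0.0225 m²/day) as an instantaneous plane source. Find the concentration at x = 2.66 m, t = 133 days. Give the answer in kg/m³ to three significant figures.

For an instantaneous plane source, C(x,t) = M/(n_e·A·√(4πDt)) · exp(−(x−vt)²/(4Dt)), with n_e·A the pore (flow) area.
Plume center vt = 0.0458 × 133 = 6.0914 m, so the well at 2.66 m is 3.4314 m upgradient of the peak.
√(4πDt) = 6.132 m, giving peak height M/(n_e·A·√(4πDt)) = 1.62/(0.42 × 6.04 × 6.132) = 0.1041 kg/m³.
(x−vt)²/(4Dt) = (-3.4314)²/(4 × 0.0225 × 133) = 0.9837; exp(−0.9837) = 0.3739.
C = 0.1041 × 0.3739 = 0.0389 kg/m³.

0.0389 kg/m³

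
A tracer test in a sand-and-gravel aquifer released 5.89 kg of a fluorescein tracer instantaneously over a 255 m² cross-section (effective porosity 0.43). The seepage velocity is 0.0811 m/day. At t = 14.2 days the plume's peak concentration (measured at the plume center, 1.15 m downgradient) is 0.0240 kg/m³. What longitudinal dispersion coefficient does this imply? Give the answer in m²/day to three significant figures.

0.0281 m²/day

At the plume center C_max = M/(n_e·A·√(4πDt)), so D = M²/(4πt·(n_e·A·C_max)²).
n_e·A·C_max = 0.43 × 255 × 0.0240 = 2.632 kg/m.
D = 5.89²/(4π × 14.2 × 2.632²) = 0.0281 m²/day.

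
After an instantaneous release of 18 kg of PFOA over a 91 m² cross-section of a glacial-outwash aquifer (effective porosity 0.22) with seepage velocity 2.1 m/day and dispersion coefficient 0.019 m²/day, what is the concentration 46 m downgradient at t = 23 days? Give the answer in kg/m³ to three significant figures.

0.0186 kg/m³

For an instantaneous plane source, C(x,t) = M/(n_e·A·√(4πDt)) · exp(−(x−vt)²/(4Dt)), with n_e·A the pore (flow) area.
Plume center vt = 2.1 × 23 = 48.3 m, so the well at 46 m is 2.3 m upgradient of the peak.
√(4πDt) = 2.343 m, giving peak height M/(n_e·A·√(4πDt)) = 18/(0.22 × 91 × 2.343) = 0.3837 kg/m³.
(x−vt)²/(4Dt) = (-2.3)²/(4 × 0.019 × 23) = 3.026; exp(−3.026) = 0.04851.
C = 0.3837 × 0.04851 = 0.0186 kg/m³.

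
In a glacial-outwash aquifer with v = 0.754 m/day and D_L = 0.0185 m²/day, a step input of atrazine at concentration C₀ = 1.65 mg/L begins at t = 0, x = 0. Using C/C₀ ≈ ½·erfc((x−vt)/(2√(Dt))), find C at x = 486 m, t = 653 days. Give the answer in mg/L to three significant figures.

For a continuous step input, C/C₀ ≈ ½·erfc((x−vt)/(2√(Dt))).
vt = 0.754 × 653 = 492.362 m and 2√(Dt) = 2√(0.0185 × 653) = 6.951 m.
Argument (x−vt)/(2√(Dt)) = (486 − 492.362)/6.951 = -0.9153; ½·erfc(-0.9153) = 0.9022.
C = 1.65 × 0.9022 = 1.49 mg/L.

1.49 mg/L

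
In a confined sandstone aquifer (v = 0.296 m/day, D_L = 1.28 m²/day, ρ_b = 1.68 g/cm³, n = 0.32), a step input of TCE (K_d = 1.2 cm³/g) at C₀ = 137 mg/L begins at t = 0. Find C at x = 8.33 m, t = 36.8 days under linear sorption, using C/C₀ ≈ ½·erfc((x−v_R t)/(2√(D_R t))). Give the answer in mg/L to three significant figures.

Retardation factor R = 1 + ρ_b·K_d/n = 1 + 1.68 × 1.2/0.32 = 7.300.
Sorption retards both mechanisms: v_R = v/R = 0.04055 m/day, D_R = D/R = 0.1753 m²/day.
v_R·t = 0.04055 × 36.8 = 1.49224 m; 2√(D_R t) = 5.080 m; argument = (8.33 − 1.49224)/5.080 = 1.346.
C = C₀ × ½·erfc(1.346) = 137 × 0.02849 = 3.90 mg/L.

3.90 mg/L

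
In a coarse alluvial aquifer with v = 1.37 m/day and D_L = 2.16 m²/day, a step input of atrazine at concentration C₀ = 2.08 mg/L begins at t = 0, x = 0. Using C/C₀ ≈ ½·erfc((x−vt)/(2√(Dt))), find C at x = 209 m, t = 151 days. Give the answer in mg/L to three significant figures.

0.971 mg/L

For a continuous step input, C/C₀ ≈ ½·erfc((x−vt)/(2√(Dt))).
vt = 1.37 × 151 = 206.87 m and 2√(Dt) = 2√(2.16 × 151) = 36.12 m.
Argument (x−vt)/(2√(Dt)) = (209 − 206.87)/36.12 = 0.05897; ½·erfc(0.05897) = 0.4668.
C = 2.08 × 0.4668 = 0.971 mg/L.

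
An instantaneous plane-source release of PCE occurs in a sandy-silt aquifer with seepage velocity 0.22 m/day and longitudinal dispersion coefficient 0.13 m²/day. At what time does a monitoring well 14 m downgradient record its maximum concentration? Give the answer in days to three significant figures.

For the 1D instantaneous-source solution, setting ∂C/∂t = 0 at fixed x gives v²t² + 2Dt − x² = 0, so t = (√(D² + v²x²) − D)/v².
√(D² + v²x²) = √(0.13² + 0.22² × 14²) = 3.083; v² = 0.0484.
t = (3.083 − 0.13)/0.0484 = 61.0 days (vs. the pure-advection estimate x/v = 63.6 d).

61.0 days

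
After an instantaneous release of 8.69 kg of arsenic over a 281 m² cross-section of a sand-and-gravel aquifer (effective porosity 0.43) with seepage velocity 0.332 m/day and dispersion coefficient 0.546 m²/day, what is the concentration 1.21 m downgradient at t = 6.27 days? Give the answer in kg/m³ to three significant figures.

0.0104 kg/m³

For an instantaneous plane source, C(x,t) = M/(n_e·A·√(4πDt)) · exp(−(x−vt)²/(4Dt)), with n_e·A the pore (flow) area.
Plume center vt = 0.332 × 6.27 = 2.08164 m, so the well at 1.21 m is 0.87164 m upgradient of the peak.
√(4πDt) = 6.559 m, giving peak height M/(n_e·A·√(4πDt)) = 8.69/(0.43 × 281 × 6.559) = 0.01096 kg/m³.
(x−vt)²/(4Dt) = (-0.87164)²/(4 × 0.546 × 6.27) = 0.05548; exp(−0.05548) = 0.9460.
C = 0.01096 × 0.9460 = 0.0104 kg/m³.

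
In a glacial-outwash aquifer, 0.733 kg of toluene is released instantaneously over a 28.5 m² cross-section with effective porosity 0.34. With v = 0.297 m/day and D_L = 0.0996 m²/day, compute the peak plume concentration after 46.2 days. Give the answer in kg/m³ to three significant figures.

The peak of an instantaneous 1D plume sits at x = vt; there the Gaussian factor is 1 and C_max = M/(n_e·A·√(4πDt)), where n_e·A is the pore area the mass is dissolved in.
√(4πDt) = √(4π × 0.0996 × 46.2) = 7.604 m, so C_max = 0.733/(0.34 × 28.5 × 7.604) = 0.00995 kg/m³.

0.00995 kg/m³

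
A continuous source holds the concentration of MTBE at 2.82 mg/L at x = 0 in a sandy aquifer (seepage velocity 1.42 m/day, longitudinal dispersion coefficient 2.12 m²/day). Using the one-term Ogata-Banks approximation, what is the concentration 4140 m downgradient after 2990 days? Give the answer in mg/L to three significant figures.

2.33 mg/L

For a continuous step input, C/C₀ ≈ ½·erfc((x−vt)/(2√(Dt))).
vt = 1.42 × 2990 = 4245.8 m and 2√(Dt) = 2√(2.12 × 2990) = 159.2 m.
Argument (x−vt)/(2√(Dt)) = (4140 − 4245.8)/159.2 = -0.6646; ½·erfc(-0.6646) = 0.8264.
C = 2.82 × 0.8264 = 2.33 mg/L.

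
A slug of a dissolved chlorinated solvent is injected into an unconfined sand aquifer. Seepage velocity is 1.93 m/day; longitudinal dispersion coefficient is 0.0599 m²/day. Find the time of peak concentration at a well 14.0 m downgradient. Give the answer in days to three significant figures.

7.24 days

For the 1D instantaneous-source solution, setting ∂C/∂t = 0 at fixed x gives v²t² + 2Dt − x² = 0, so t = (√(D² + v²x²) − D)/v².
√(D² + v²x²) = √(0.0599² + 1.93² × 14.0²) = 27.02; v² = 3.7249.
t = (27.02 − 0.0599)/3.7249 = 7.24 days (vs. the pure-advection estimate x/v = 7.25 d).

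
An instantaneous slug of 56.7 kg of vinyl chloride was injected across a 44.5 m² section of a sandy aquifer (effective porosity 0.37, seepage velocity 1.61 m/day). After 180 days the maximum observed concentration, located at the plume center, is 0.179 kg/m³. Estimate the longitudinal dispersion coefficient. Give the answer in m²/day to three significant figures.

At the plume center C_max = M/(n_e·A·√(4πDt)), so D = M²/(4πt·(n_e·A·C_max)²).
n_e·A·C_max = 0.37 × 44.5 × 0.179 = 2.947 kg/m.
D = 56.7²/(4π × 180 × 2.947²) = 0.164 m²/day.

0.164 m²/day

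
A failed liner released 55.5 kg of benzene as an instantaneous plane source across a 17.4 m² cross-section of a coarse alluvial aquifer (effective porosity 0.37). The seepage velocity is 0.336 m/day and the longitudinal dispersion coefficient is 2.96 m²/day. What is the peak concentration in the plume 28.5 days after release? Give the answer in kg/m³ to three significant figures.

0.265 kg/m³

The peak of an instantaneous 1D plume sits at x = vt; there the Gaussian factor is 1 and C_max = M/(n_e·A·√(4πDt)), where n_e·A is the pore area the mass is dissolved in.
√(4πDt) = √(4π × 2.96 × 28.5) = 32.56 m, so C_max = 55.5/(0.37 × 17.4 × 32.56) = 0.265 kg/m³.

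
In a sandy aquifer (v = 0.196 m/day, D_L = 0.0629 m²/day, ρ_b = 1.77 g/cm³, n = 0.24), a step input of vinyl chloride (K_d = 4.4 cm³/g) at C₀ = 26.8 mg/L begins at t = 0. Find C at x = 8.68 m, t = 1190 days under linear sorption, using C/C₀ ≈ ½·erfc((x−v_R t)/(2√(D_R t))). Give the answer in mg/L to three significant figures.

5.62 mg/L

Retardation factor R = 1 + ρ_b·K_d/n = 1 + 1.77 × 4.4/0.24 = 33.45.
Sorption retards both mechanisms: v_R = v/R = 0.005859 m/day, D_R = D/R = 0.001880 m²/day.
v_R·t = 0.005859 × 1190 = 6.97221 m; 2√(D_R t) = 2.991 m; argument = (8.68 − 6.97221)/2.991 = 0.5710.
C = C₀ × ½·erfc(0.5710) = 26.8 × 0.2097 = 5.62 mg/L.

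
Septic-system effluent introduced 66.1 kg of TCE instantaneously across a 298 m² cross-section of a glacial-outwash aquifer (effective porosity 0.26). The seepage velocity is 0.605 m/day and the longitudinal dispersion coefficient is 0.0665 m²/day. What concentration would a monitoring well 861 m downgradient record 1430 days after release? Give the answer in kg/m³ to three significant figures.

0.0236 kg/m³

For an instantaneous plane source, C(x,t) = M/(n_e·A·√(4πDt)) · exp(−(x−vt)²/(4Dt)), with n_e·A the pore (flow) area.
Plume center vt = 0.605 × 1430 = 865.15 m, so the well at 861 m is 4.15 m upgradient of the peak.
√(4πDt) = 34.57 m, giving peak height M/(n_e·A·√(4πDt)) = 66.1/(0.26 × 298 × 34.57) = 0.02468 kg/m³.
(x−vt)²/(4Dt) = (-4.15)²/(4 × 0.0665 × 1430) = 0.04528; exp(−0.04528) = 0.9557.
C = 0.02468 × 0.9557 = 0.0236 kg/m³.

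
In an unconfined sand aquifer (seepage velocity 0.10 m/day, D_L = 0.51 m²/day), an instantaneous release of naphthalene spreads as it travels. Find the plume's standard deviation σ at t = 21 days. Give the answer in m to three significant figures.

4.63 m

Dispersive spreading gives a Gaussian with σ² = 2Dt; advection only shifts the center.
σ = √(2 × 0.51 × 21) = 4.63 m.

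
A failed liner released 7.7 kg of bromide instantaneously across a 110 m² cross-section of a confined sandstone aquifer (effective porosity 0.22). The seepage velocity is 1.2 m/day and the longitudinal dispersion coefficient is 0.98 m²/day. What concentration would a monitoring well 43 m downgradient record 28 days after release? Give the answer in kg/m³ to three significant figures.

For an instantaneous plane source, C(x,t) = M/(n_e·A·√(4πDt)) · exp(−(x−vt)²/(4Dt)), with n_e·A the pore (flow) area.
Plume center vt = 1.2 × 28 = 33.6 m, so the well at 43 m is 9.4 m downgradient of the peak.
√(4πDt) = 18.57 m, giving peak height M/(n_e·A·√(4πDt)) = 7.7/(0.22 × 110 × 18.57) = 0.01713 kg/m³.
(x−vt)²/(4Dt) = (9.4)²/(4 × 0.98 × 28) = 0.8050; exp(−0.8050) = 0.4471.
C = 0.01713 × 0.4471 = 0.00766 kg/m³.

0.00766 kg/m³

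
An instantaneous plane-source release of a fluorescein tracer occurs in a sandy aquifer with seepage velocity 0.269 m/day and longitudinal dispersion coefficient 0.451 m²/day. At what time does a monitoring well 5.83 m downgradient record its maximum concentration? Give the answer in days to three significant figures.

For the 1D instantaneous-source solution, setting ∂C/∂t = 0 at fixed x gives v²t² + 2Dt − x² = 0, so t = (√(D² + v²x²) − D)/v².
√(D² + v²x²) = √(0.451² + 0.269² × 5.83²) = 1.632; v² = 0.072361.
t = (1.632 − 0.451)/0.072361 = 16.3 days (vs. the pure-advection estimate x/v = 21.7 d).

16.3 days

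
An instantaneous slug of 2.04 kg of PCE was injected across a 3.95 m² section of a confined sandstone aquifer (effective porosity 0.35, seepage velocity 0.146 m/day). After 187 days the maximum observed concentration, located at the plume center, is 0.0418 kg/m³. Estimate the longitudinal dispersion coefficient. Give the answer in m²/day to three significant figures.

0.530 m²/day

At the plume center C_max = M/(n_e·A·√(4πDt)), so D = M²/(4πt·(n_e·A·C_max)²).
n_e·A·C_max = 0.35 × 3.95 × 0.0418 = 0.05779 kg/m.
D = 2.04²/(4π × 187 × 0.05779²) = 0.530 m²/day.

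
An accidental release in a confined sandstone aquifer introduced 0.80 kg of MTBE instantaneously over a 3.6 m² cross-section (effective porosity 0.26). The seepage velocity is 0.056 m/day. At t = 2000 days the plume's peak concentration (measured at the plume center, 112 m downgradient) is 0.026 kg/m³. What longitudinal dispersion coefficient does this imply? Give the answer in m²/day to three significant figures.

At the plume center C_max = M/(n_e·A·√(4πDt)), so D = M²/(4πt·(n_e·A·C_max)²).
n_e·A·C_max = 0.26 × 3.6 × 0.026 = 0.02434 kg/m.
D = 0.80²/(4π × 2000 × 0.02434²) = 0.0430 m²/day.

0.0430 m²/day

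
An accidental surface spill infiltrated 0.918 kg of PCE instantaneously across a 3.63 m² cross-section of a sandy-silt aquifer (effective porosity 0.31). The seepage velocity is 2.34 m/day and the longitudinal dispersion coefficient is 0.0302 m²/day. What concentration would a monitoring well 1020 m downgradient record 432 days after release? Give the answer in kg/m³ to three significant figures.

0.0129 kg/m³

For an instantaneous plane source, C(x,t) = M/(n_e·A·√(4πDt)) · exp(−(x−vt)²/(4Dt)), with n_e·A the pore (flow) area.
Plume center vt = 2.34 × 432 = 1010.88 m, so the well at 1020 m is 9.12 m downgradient of the peak.
√(4πDt) = 12.80 m, giving peak height M/(n_e·A·√(4πDt)) = 0.918/(0.31 × 3.63 × 12.80) = 0.06373 kg/m³.
(x−vt)²/(4Dt) = (9.12)²/(4 × 0.0302 × 432) = 1.594; exp(−1.594) = 0.2031.
C = 0.06373 × 0.2031 = 0.0129 kg/m³.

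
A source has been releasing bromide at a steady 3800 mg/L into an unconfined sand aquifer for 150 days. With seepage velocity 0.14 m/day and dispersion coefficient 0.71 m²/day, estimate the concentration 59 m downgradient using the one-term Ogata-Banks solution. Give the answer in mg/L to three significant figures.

17.5 mg/L

For a continuous step input, C/C₀ ≈ ½·erfc((x−vt)/(2√(Dt))).
vt = 0.14 × 150 = 21 m and 2√(Dt) = 2√(0.71 × 150) = 20.64 m.
Argument (x−vt)/(2√(Dt)) = (59 − 21)/20.64 = 1.841; ½·erfc(1.841) = 0.004613.
C = 3800 × 0.004613 = 17.5 mg/L.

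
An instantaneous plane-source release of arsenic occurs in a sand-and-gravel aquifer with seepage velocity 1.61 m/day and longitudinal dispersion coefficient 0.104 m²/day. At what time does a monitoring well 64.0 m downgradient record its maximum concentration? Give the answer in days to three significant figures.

For the 1D instantaneous-source solution, setting ∂C/∂t = 0 at fixed x gives v²t² + 2Dt − x² = 0, so t = (√(D² + v²x²) − D)/v².
√(D² + v²x²) = √(0.104² + 1.61² × 64.0²) = 103.0; v² = 2.5921.
t = (103.0 − 0.104)/2.5921 = 39.7 days (vs. the pure-advection estimate x/v = 39.8 d).

39.7 days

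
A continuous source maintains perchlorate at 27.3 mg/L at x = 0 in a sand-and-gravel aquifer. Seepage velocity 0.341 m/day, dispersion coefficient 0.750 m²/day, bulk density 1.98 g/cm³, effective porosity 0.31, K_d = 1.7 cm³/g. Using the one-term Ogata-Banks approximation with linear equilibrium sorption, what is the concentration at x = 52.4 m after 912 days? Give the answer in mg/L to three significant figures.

Retardation factor R = 1 + ρ_b·K_d/n = 1 + 1.98 × 1.7/0.31 = 11.86.
Sorption retards both mechanisms: v_R = v/R = 0.02875 m/day, D_R = D/R = 0.06324 m²/day.
v_R·t = 0.02875 × 912 = 26.22 m; 2√(D_R t) = 15.19 m; argument = (52.4 − 26.22)/15.19 = 1.724.
C = C₀ × ½·erfc(1.724) = 27.3 × 0.007382 = 0.202 mg/L.

0.202 mg/L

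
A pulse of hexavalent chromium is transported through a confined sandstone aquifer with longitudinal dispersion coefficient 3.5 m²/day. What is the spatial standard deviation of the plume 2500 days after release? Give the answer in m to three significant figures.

Dispersive spreading gives a Gaussian with σ² = 2Dt; advection only shifts the center.
σ = √(2 × 3.5 × 2500) = 132 m.

132 m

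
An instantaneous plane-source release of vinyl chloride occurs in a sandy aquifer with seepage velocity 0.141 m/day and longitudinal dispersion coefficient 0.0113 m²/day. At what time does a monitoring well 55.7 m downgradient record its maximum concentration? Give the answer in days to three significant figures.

For the 1D instantaneous-source solution, setting ∂C/∂t = 0 at fixed x gives v²t² + 2Dt − x² = 0, so t = (√(D² + v²x²) − D)/v².
√(D² + v²x²) = √(0.0113² + 0.141² × 55.7²) = 7.854; v² = 0.019881.
t = (7.854 − 0.0113)/0.019881 = 394 days (vs. the pure-advection estimate x/v = 395 d).

394 days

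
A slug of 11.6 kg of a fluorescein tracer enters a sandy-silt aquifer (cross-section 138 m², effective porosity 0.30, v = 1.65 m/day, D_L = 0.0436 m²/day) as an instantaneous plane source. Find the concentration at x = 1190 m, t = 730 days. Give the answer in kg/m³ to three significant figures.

0.00269 kg/m³

For an instantaneous plane source, C(x,t) = M/(n_e·A·√(4πDt)) · exp(−(x−vt)²/(4Dt)), with n_e·A the pore (flow) area.
Plume center vt = 1.65 × 730 = 1204.5 m, so the well at 1190 m is 14.5 m upgradient of the peak.
√(4πDt) = 20.00 m, giving peak height M/(n_e·A·√(4πDt)) = 11.6/(0.30 × 138 × 20.00) = 0.01401 kg/m³.
(x−vt)²/(4Dt) = (-14.5)²/(4 × 0.0436 × 730) = 1.651; exp(−1.651) = 0.1919.
C = 0.01401 × 0.1919 = 0.00269 kg/m³.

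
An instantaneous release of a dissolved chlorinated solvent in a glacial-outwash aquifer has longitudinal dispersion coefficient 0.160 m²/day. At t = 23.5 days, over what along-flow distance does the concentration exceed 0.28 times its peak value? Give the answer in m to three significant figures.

8.75 m

The plume is Gaussian with σ = √(2Dt) = √(2 × 0.160 × 23.5) = 2.742 m.
C/C_peak = exp(−Δx²/(2σ²)) = 0.28 ⇒ Δx = σ·√(−2 ln 0.28) = 2.742 × 1.596 = 4.376 m.
Width = 2Δx = 8.75 m.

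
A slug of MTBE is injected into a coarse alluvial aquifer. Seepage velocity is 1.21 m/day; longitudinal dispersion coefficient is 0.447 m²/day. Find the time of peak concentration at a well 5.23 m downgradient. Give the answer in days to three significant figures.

4.03 days

For the 1D instantaneous-source solution, setting ∂C/∂t = 0 at fixed x gives v²t² + 2Dt − x² = 0, so t = (√(D² + v²x²) − D)/v².
√(D² + v²x²) = √(0.447² + 1.21² × 5.23²) = 6.344; v² = 1.4641.
t = (6.344 − 0.447)/1.4641 = 4.03 days (vs. the pure-advection estimate x/v = 4.32 d).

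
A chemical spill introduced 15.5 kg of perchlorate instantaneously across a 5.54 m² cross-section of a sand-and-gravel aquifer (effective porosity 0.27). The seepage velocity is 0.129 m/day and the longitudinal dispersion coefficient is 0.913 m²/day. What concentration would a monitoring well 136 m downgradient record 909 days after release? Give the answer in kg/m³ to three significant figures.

0.0913 kg/m³

For an instantaneous plane source, C(x,t) = M/(n_e·A·√(4πDt)) · exp(−(x−vt)²/(4Dt)), with n_e·A the pore (flow) area.
Plume center vt = 0.129 × 909 = 117.261 m, so the well at 136 m is 18.739 m downgradient of the peak.
√(4πDt) = 102.1 m, giving peak height M/(n_e·A·√(4πDt)) = 15.5/(0.27 × 5.54 × 102.1) = 0.1015 kg/m³.
(x−vt)²/(4Dt) = (18.739)²/(4 × 0.913 × 909) = 0.1058; exp(−0.1058) = 0.8996.
C = 0.1015 × 0.8996 = 0.0913 kg/m³.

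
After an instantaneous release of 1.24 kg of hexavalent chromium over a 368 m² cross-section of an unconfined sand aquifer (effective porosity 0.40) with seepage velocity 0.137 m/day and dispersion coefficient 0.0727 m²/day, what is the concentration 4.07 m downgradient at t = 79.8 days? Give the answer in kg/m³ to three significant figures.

0.000130 kg/m³

For an instantaneous plane source, C(x,t) = M/(n_e·A·√(4πDt)) · exp(−(x−vt)²/(4Dt)), with n_e·A the pore (flow) area.
Plume center vt = 0.137 × 79.8 = 10.9326 m, so the well at 4.07 m is 6.8626 m upgradient of the peak.
√(4πDt) = 8.538 m, giving peak height M/(n_e·A·√(4πDt)) = 1.24/(0.40 × 368 × 8.538) = 0.0009866 kg/m³.
(x−vt)²/(4Dt) = (-6.8626)²/(4 × 0.0727 × 79.8) = 2.029; exp(−2.029) = 0.1315.
C = 0.0009866 × 0.1315 = 0.000130 kg/m³.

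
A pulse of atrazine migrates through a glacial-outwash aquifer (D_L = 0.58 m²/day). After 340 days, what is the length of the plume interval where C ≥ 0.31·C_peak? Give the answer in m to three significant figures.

60.8 m

The plume is Gaussian with σ = √(2Dt) = √(2 × 0.58 × 340) = 19.86 m.
C/C_peak = exp(−Δx²/(2σ²)) = 0.31 ⇒ Δx = σ·√(−2 ln 0.31) = 19.86 × 1.530 = 30.39 m.
Width = 2Δx = 60.8 m.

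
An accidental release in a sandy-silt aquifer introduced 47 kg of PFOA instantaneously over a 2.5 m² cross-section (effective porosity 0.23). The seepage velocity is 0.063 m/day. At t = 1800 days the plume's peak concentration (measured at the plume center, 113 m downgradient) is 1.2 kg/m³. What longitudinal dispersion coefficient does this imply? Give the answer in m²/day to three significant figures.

At the plume center C_max = M/(n_e·A·√(4πDt)), so D = M²/(4πt·(n_e·A·C_max)²).
n_e·A·C_max = 0.23 × 2.5 × 1.2 = 0.6900 kg/m.
D = 47²/(4π × 1800 × 0.6900²) = 0.205 m²/day.

0.205 m²/day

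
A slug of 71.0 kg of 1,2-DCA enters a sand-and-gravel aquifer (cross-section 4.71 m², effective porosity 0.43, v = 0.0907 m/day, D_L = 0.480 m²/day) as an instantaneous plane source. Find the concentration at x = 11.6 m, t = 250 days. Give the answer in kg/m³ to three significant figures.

For an instantaneous plane source, C(x,t) = M/(n_e·A·√(4πDt)) · exp(−(x−vt)²/(4Dt)), with n_e·A the pore (flow) area.
Plume center vt = 0.0907 × 250 = 22.675 m, so the well at 11.6 m is 11.075 m upgradient of the peak.
√(4πDt) = 38.83 m, giving peak height M/(n_e·A·√(4πDt)) = 71.0/(0.43 × 4.71 × 38.83) = 0.9028 kg/m³.
(x−vt)²/(4Dt) = (-11.075)²/(4 × 0.480 × 250) = 0.2555; exp(−0.2555) = 0.7745.
C = 0.9028 × 0.7745 = 0.699 kg/m³.

0.699 kg/m³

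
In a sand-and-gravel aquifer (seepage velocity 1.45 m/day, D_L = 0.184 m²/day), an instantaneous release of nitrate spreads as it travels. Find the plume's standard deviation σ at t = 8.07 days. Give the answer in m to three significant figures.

1.72 m

Dispersive spreading gives a Gaussian with σ² = 2Dt; advection only shifts the center.
σ = √(2 × 0.184 × 8.07) = 1.72 m.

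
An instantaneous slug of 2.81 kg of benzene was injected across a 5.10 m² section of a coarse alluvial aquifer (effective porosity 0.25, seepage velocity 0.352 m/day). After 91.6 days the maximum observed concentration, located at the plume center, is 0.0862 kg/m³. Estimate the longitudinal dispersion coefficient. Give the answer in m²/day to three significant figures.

0.568 m²/day

At the plume center C_max = M/(n_e·A·√(4πDt)), so D = M²/(4πt·(n_e·A·C_max)²).
n_e·A·C_max = 0.25 × 5.10 × 0.0862 = 0.1099 kg/m.
D = 2.81²/(4π × 91.6 × 0.1099²) = 0.568 m²/day.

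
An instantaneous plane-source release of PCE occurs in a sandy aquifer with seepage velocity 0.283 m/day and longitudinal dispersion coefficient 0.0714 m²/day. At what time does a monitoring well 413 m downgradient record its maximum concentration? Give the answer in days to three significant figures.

For the 1D instantaneous-source solution, setting ∂C/∂t = 0 at fixed x gives v²t² + 2Dt − x² = 0, so t = (√(D² + v²x²) − D)/v².
√(D² + v²x²) = √(0.0714² + 0.283² × 413²) = 116.9; v² = 0.080089.
t = (116.9 − 0.0714)/0.080089 = 1460 days (vs. the pure-advection estimate x/v = 1460 d).

1460 days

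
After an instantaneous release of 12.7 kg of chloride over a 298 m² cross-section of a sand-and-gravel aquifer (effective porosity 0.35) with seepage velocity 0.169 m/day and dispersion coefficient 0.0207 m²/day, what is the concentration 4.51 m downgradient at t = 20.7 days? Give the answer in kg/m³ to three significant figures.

0.0289 kg/m³

For an instantaneous plane source, C(x,t) = M/(n_e·A·√(4πDt)) · exp(−(x−vt)²/(4Dt)), with n_e·A the pore (flow) area.
Plume center vt = 0.169 × 20.7 = 3.4983 m, so the well at 4.51 m is 1.0117 m downgradient of the peak.
√(4πDt) = 2.320 m, giving peak height M/(n_e·A·√(4πDt)) = 12.7/(0.35 × 298 × 2.320) = 0.05248 kg/m³.
(x−vt)²/(4Dt) = (1.0117)²/(4 × 0.0207 × 20.7) = 0.5972; exp(−0.5972) = 0.5504.
C = 0.05248 × 0.5504 = 0.0289 kg/m³.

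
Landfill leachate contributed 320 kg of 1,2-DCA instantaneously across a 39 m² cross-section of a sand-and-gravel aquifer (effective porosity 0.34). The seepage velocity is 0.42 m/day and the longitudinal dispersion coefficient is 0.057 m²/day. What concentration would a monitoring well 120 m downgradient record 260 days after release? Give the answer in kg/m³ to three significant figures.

For an instantaneous plane source, C(x,t) = M/(n_e·A·√(4πDt)) · exp(−(x−vt)²/(4Dt)), with n_e·A the pore (flow) area.
Plume center vt = 0.42 × 260 = 109.2 m, so the well at 120 m is 10.8 m downgradient of the peak.
√(4πDt) = 13.65 m, giving peak height M/(n_e·A·√(4πDt)) = 320/(0.34 × 39 × 13.65) = 1.768 kg/m³.
(x−vt)²/(4Dt) = (10.8)²/(4 × 0.057 × 260) = 1.968; exp(−1.968) = 0.1397.
C = 1.768 × 0.1397 = 0.247 kg/m³.

0.247 kg/m³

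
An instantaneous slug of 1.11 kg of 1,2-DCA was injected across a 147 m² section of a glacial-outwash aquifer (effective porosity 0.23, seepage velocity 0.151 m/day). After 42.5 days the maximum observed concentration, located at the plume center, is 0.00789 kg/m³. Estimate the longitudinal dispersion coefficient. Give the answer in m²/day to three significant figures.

0.0324 m²/day

At the plume center C_max = M/(n_e·A·√(4πDt)), so D = M²/(4πt·(n_e·A·C_max)²).
n_e·A·C_max = 0.23 × 147 × 0.00789 = 0.2668 kg/m.
D = 1.11²/(4π × 42.5 × 0.2668²) = 0.0324 m²/day.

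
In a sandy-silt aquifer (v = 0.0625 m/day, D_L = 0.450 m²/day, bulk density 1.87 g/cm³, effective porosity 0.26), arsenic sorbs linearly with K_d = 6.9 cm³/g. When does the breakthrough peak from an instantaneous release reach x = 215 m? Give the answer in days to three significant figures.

168000 days

Retardation factor R = 1 + ρ_b·K_d/n = 1 + 1.87 × 6.9/0.26 = 50.63.
Sorption retards both mechanisms: v_R = v/R = 0.001234 m/day, D_R = D/R = 0.008888 m²/day.
Peak time from v_R²t² + 2D_R t − x² = 0: t = (√(D_R² + v_R²x²) − D_R)/v_R².
√(D_R² + v_R²x²) = √(0.008888² + 0.001234² × 215²) = 0.2655; v_R² = 1.523e-06.
t = (0.2655 − 0.008888)/1.523e-06 = 168000 days.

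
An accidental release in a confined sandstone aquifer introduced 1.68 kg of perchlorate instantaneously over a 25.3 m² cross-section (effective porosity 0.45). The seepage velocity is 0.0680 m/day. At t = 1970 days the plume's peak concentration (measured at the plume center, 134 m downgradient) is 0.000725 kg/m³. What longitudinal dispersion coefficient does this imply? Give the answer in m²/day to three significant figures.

1.67 m²/day

At the plume center C_max = M/(n_e·A·√(4πDt)), so D = M²/(4πt·(n_e·A·C_max)²).
n_e·A·C_max = 0.45 × 25.3 × 0.000725 = 0.008254 kg/m.
D = 1.68²/(4π × 1970 × 0.008254²) = 1.67 m²/day.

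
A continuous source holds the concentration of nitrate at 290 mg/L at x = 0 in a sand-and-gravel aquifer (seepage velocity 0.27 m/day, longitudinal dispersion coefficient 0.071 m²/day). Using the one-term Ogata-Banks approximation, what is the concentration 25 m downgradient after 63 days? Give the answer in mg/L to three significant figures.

1.10 mg/L

For a continuous step input, C/C₀ ≈ ½·erfc((x−vt)/(2√(Dt))).
vt = 0.27 × 63 = 17.01 m and 2√(Dt) = 2√(0.071 × 63) = 4.230 m.
Argument (x−vt)/(2√(Dt)) = (25 − 17.01)/4.230 = 1.889; ½·erfc(1.889) = 0.003776.
C = 290 × 0.003776 = 1.10 mg/L.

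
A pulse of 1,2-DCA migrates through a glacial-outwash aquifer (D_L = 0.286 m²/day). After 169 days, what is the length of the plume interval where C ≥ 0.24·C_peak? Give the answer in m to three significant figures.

33.2 m

The plume is Gaussian with σ = √(2Dt) = √(2 × 0.286 × 169) = 9.832 m.
C/C_peak = exp(−Δx²/(2σ²)) = 0.24 ⇒ Δx = σ·√(−2 ln 0.24) = 9.832 × 1.689 = 16.61 m.
Width = 2Δx = 33.2 m.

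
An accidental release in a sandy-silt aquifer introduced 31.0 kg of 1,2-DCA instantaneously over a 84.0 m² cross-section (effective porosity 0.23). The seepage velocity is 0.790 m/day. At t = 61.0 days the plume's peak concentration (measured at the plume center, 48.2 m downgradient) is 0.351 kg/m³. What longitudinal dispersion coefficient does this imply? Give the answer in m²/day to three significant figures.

0.0273 m²/day

At the plume center C_max = M/(n_e·A·√(4πDt)), so D = M²/(4πt·(n_e·A·C_max)²).
n_e·A·C_max = 0.23 × 84.0 × 0.351 = 6.781 kg/m.
D = 31.0²/(4π × 61.0 × 6.781²) = 0.0273 m²/day.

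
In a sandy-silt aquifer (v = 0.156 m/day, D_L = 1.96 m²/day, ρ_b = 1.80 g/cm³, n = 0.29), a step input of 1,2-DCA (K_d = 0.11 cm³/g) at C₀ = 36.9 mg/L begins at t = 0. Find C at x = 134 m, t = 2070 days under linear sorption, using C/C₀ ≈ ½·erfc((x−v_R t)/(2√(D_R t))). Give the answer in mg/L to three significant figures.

Retardation factor R = 1 + ρ_b·K_d/n = 1 + 1.80 × 0.11/0.29 = 1.683.
Sorption retards both mechanisms: v_R = v/R = 0.09269 m/day, D_R = D/R = 1.165 m²/day.
v_R·t = 0.09269 × 2070 = 191.8683 m; 2√(D_R t) = 98.22 m; argument = (134 − 191.8683)/98.22 = -0.5892.
C = C₀ × ½·erfc(-0.5892) = 36.9 × 0.7976 = 29.4 mg/L.

29.4 mg/L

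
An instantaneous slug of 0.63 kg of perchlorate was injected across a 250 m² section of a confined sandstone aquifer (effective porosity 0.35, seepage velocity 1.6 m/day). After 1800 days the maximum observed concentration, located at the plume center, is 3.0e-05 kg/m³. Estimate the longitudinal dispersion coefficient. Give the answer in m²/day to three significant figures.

At the plume center C_max = M/(n_e·A·√(4πDt)), so D = M²/(4πt·(n_e·A·C_max)²).
n_e·A·C_max = 0.35 × 250 × 3.0e-05 = 0.002625 kg/m.
D = 0.63²/(4π × 1800 × 0.002625²) = 2.55 m²/day.

2.55 m²/day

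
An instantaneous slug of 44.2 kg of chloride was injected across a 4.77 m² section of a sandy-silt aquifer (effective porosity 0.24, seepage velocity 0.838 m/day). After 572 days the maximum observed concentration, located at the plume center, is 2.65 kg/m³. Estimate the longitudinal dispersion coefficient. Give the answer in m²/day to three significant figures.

At the plume center C_max = M/(n_e·A·√(4πDt)), so D = M²/(4πt·(n_e·A·C_max)²).
n_e·A·C_max = 0.24 × 4.77 × 2.65 = 3.034 kg/m.
D = 44.2²/(4π × 572 × 3.034²) = 0.0295 m²/day.

0.0295 m²/day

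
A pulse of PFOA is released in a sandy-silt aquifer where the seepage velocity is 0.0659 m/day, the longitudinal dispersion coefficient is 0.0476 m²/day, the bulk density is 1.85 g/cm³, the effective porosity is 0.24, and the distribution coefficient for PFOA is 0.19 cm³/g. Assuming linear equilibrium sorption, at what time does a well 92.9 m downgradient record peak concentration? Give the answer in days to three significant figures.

3450 days

Retardation factor R = 1 + ρ_b·K_d/n = 1 + 1.85 × 0.19/0.24 = 2.465.
Sorption retards both mechanisms: v_R = v/R = 0.02673 m/day, D_R = D/R = 0.01931 m²/day.
Peak time from v_R²t² + 2D_R t − x² = 0: t = (√(D_R² + v_R²x²) − D_R)/v_R².
√(D_R² + v_R²x²) = √(0.01931² + 0.02673² × 92.9²) = 2.483; v_R² = 0.0007145.
t = (2.483 − 0.01931)/0.0007145 = 3450 days.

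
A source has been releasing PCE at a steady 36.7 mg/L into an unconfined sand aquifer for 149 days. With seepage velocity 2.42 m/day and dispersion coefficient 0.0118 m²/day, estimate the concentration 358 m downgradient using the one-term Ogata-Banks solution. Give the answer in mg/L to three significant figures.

33.6 mg/L

For a continuous step input, C/C₀ ≈ ½·erfc((x−vt)/(2√(Dt))).
vt = 2.42 × 149 = 360.58 m and 2√(Dt) = 2√(0.0118 × 149) = 2.652 m.
Argument (x−vt)/(2√(Dt)) = (358 − 360.58)/2.652 = -0.9729; ½·erfc(-0.9729) = 0.9156.
C = 36.7 × 0.9156 = 33.6 mg/L.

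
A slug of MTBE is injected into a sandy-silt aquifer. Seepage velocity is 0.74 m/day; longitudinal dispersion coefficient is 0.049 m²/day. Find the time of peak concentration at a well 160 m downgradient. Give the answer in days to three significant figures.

216 days

For the 1D instantaneous-source solution, setting ∂C/∂t = 0 at fixed x gives v²t² + 2Dt − x² = 0, so t = (√(D² + v²x²) − D)/v².
√(D² + v²x²) = √(0.049² + 0.74² × 160²) = 118.4; v² = 0.5476.
t = (118.4 − 0.049)/0.5476 = 216 days (vs. the pure-advection estimate x/v = 216 d).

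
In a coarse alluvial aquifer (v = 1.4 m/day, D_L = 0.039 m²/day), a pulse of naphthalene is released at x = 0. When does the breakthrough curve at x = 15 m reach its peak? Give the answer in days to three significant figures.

10.7 days

For the 1D instantaneous-source solution, setting ∂C/∂t = 0 at fixed x gives v²t² + 2Dt − x² = 0, so t = (√(D² + v²x²) − D)/v².
√(D² + v²x²) = √(0.039² + 1.4² × 15²) = 21.00; v² = 1.96.
t = (21.00 − 0.039)/1.96 = 10.7 days (vs. the pure-advection estimate x/v = 10.7 d).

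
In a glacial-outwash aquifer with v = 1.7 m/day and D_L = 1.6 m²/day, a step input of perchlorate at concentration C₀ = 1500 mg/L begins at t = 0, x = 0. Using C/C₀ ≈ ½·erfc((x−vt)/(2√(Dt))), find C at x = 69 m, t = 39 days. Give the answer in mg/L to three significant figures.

607 mg/L

For a continuous step input, C/C₀ ≈ ½·erfc((x−vt)/(2√(Dt))).
vt = 1.7 × 39 = 66.3 m and 2√(Dt) = 2√(1.6 × 39) = 15.80 m.
Argument (x−vt)/(2√(Dt)) = (69 − 66.3)/15.80 = 0.1709; ½·erfc(0.1709) = 0.4045.
C = 1500 × 0.4045 = 607 mg/L.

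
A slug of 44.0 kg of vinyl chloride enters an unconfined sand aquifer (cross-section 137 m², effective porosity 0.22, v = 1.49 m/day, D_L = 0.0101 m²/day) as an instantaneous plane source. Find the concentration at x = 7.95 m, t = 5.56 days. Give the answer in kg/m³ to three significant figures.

For an instantaneous plane source, C(x,t) = M/(n_e·A·√(4πDt)) · exp(−(x−vt)²/(4Dt)), with n_e·A the pore (flow) area.
Plume center vt = 1.49 × 5.56 = 8.2844 m, so the well at 7.95 m is 0.3344 m upgradient of the peak.
√(4πDt) = 0.8400 m, giving peak height M/(n_e·A·√(4πDt)) = 44.0/(0.22 × 137 × 0.8400) = 1.738 kg/m³.
(x−vt)²/(4Dt) = (-0.3344)²/(4 × 0.0101 × 5.56) = 0.4978; exp(−0.4978) = 0.6079.
C = 1.738 × 0.6079 = 1.06 kg/m³.

1.06 kg/m³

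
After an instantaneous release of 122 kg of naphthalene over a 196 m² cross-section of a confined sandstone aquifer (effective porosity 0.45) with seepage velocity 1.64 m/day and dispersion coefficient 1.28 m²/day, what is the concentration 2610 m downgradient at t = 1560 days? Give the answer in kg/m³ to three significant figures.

For an instantaneous plane source, C(x,t) = M/(n_e·A·√(4πDt)) · exp(−(x−vt)²/(4Dt)), with n_e·A the pore (flow) area.
Plume center vt = 1.64 × 1560 = 2558.4 m, so the well at 2610 m is 51.6 m downgradient of the peak.
√(4πDt) = 158.4 m, giving peak height M/(n_e·A·√(4πDt)) = 122/(0.45 × 196 × 158.4) = 0.008732 kg/m³.
(x−vt)²/(4Dt) = (51.6)²/(4 × 1.28 × 1560) = 0.3334; exp(−0.3334) = 0.7165.
C = 0.008732 × 0.7165 = 0.00626 kg/m³.

0.00626 kg/m³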